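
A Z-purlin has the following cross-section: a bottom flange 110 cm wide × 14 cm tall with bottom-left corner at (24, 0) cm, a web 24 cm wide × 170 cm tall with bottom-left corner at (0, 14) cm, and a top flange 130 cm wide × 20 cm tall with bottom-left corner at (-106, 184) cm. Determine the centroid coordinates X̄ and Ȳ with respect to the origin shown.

bottom flange: A = 110 × 14 = 1540.00, centroid at (79.00, 7.00).
web: A = 24 × 170 = 4080.00, centroid at (12.00, 99.00).
top flange: A = 130 × 20 = 2600.00, centroid at (-41.00, 194.00).
ΣA = 8220.00 cm², ΣAX̄ = 64020.00 cm³, ΣAȲ = 919100.00 cm³.
X̄ = 64020.00/8220.00 = 7.79 cm; Ȳ = 919100.00/8220.00 = 111.81 cm.

X̄ = 7.79 cm, Ȳ = 111.81 cm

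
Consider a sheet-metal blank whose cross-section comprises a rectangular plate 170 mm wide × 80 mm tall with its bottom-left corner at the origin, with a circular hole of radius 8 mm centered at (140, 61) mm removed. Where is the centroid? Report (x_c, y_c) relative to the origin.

x_c = 84.17 mm, y_c = 39.68 mm

plate: A = 170 × 80 = 13600.00, centroid at (85.00, 40.00).
hole: A = −π·8² = -201.06, centroid at (140.00, 61.00).
ΣA = 13398.94 mm², ΣAx_c = 1127851.33 mm³, ΣAy_c = 531735.22 mm³.
x_c = 1127851.33/13398.94 = 84.17 mm; y_c = 531735.22/13398.94 = 39.68 mm.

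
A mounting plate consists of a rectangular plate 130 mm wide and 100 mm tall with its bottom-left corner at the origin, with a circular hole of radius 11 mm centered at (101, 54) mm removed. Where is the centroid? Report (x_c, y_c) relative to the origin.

x_c = 63.92 mm, y_c = 49.88 mm

plate: A = 130 × 100 = 13000.00, centroid at (65.00, 50.00).
hole: A = −π·11² = -380.13, centroid at (101.00, 54.00).
ΣA = 12619.87 mm²
ΣAx_c = (13000.00)(65.00) + (-380.13)(101.00) = 806606.60 mm³
ΣAy_c = (13000.00)(50.00) + (-380.13)(54.00) = 629472.83 mm³
x_c = 806606.60 / 12619.87 = 63.92 mm
y_c = 629472.83 / 12619.87 = 49.88 mm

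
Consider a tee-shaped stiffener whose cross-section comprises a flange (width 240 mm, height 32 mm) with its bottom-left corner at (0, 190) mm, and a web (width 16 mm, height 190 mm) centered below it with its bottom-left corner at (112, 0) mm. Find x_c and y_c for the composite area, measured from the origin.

web: A = 16 × 190 = 3040.00, centroid at (120.00, 95.00).
flange: A = 240 × 32 = 7680.00, centroid at (120.00, 206.00).
ΣA = 10720.00 mm²
ΣAx_c = (3040.00)(120.00) + (7680.00)(120.00) = 1286400.00 mm³
ΣAy_c = (3040.00)(95.00) + (7680.00)(206.00) = 1870880.00 mm³
x_c = 1286400.00 / 10720.00 = 120.00 mm
y_c = 1870880.00 / 10720.00 = 174.52 mm

x_c = 120.00 mm, y_c = 174.52 mm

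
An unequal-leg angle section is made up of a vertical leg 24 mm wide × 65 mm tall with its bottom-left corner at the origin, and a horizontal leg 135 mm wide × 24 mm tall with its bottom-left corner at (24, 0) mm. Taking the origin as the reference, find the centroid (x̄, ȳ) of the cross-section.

x̄ = 65.66 mm, ȳ = 18.66 mm

vertical leg: A = 24 × 65 = 1560.00, centroid at (12.00, 32.50).
horizontal leg: A = 135 × 24 = 3240.00, centroid at (91.50, 12.00).
ΣA = 4800.00 mm², ΣAx̄ = 315180.00 mm³, ΣAȳ = 89580.00 mm³.
x̄ = 315180.00/4800.00 = 65.66 mm; ȳ = 89580.00/4800.00 = 18.66 mm.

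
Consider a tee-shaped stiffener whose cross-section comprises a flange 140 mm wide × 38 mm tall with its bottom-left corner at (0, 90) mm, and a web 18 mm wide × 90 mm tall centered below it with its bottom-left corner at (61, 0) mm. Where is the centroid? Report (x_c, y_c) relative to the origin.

x_c = 70.00 mm, y_c = 94.06 mm

web: A = 18 × 90 = 1620.00, centroid at (70.00, 45.00).
flange: A = 140 × 38 = 5320.00, centroid at (70.00, 109.00).
ΣA = 6940.00 mm², ΣAx_c = 485800.00 mm³, ΣAy_c = 652780.00 mm³.
x_c = 485800.00/6940.00 = 70.00 mm; y_c = 652780.00/6940.00 = 94.06 mm.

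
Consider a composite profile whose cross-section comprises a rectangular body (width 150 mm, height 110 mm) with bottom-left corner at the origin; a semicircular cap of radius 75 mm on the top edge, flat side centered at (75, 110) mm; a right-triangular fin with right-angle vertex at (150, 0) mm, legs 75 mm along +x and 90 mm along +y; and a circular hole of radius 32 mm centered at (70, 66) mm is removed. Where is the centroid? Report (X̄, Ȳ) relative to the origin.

X̄ = 88.87 mm, Ȳ = 80.40 mm

rectangular body: A = 150 × 110 = 16500.00, centroid at (75.00, 55.00).
semicircular top: A = ½π·75² = 8835.73, centroid at (75.00, 141.83).
triangular fin: A = ½·75·90 = 3375.00, centroid at (175.00, 30.00).
hole: A = −π·32² = -3216.99, centroid at (70.00, 66.00).
ΣA = 25493.74 mm², ΣAX̄ = 2265615.34 mm³, ΣAȲ = 2049608.83 mm³.
X̄ = 2265615.34/25493.74 = 88.87 mm; Ȳ = 2049608.83/25493.74 = 80.40 mm.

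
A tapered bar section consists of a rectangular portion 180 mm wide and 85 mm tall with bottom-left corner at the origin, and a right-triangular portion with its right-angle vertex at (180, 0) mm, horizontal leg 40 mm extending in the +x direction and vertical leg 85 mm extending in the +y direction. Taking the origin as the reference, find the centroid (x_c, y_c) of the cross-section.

x_c = 100.33 mm, y_c = 41.08 mm

rectangular portion: A = 180 × 85 = 15300.00, centroid at (90.00, 42.50).
triangular portion: A = ½·40·85 = 1700.00, centroid at (193.33, 28.33).
ΣA = 17000.00 mm², ΣAx_c = 1705666.67 mm³, ΣAy_c = 698416.67 mm³.
x_c = 1705666.67/17000.00 = 100.33 mm; y_c = 698416.67/17000.00 = 41.08 mm.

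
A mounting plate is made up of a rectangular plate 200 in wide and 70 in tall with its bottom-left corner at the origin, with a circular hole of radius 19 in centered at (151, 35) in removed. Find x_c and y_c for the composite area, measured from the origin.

plate: A = 200 × 70 = 14000.00, centroid at (100.00, 35.00).
hole: A = −π·19² = -1134.11, centroid at (151.00, 35.00).
ΣA = 12865.89 in², ΣAx_c = 1228748.64 in³, ΣAy_c = 450305.98 in³.
x_c = 1228748.64/12865.89 = 95.50 in; y_c = 450305.98/12865.89 = 35.00 in.

x_c = 95.50 in, y_c = 35.00 in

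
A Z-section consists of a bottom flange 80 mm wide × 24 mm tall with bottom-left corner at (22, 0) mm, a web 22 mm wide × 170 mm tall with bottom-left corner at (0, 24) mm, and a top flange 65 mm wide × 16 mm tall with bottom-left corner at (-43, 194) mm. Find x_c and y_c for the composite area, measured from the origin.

bottom flange: A = 80 × 24 = 1920.00, centroid at (62.00, 12.00).
web: A = 22 × 170 = 3740.00, centroid at (11.00, 109.00).
top flange: A = 65 × 16 = 1040.00, centroid at (-10.50, 202.00).
ΣA = 6700.00 mm², ΣAx_c = 149260.00 mm³, ΣAy_c = 640780.00 mm³.
x_c = 149260.00/6700.00 = 22.28 mm; y_c = 640780.00/6700.00 = 95.64 mm.

x_c = 22.28 mm, y_c = 95.64 mm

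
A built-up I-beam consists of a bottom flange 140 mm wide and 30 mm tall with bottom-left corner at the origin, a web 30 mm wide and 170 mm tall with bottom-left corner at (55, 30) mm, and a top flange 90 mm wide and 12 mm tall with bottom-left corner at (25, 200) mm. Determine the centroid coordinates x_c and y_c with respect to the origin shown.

bottom flange: A = 140 × 30 = 4200.00, centroid at (70.00, 15.00).
web: A = 30 × 170 = 5100.00, centroid at (70.00, 115.00).
top flange: A = 90 × 12 = 1080.00, centroid at (70.00, 206.00).
ΣA = 10380.00 mm², ΣAx_c = 726600.00 mm³, ΣAy_c = 871980.00 mm³.
x_c = 726600.00/10380.00 = 70.00 mm; y_c = 871980.00/10380.00 = 84.01 mm.

x_c = 70.00 mm, y_c = 84.01 mm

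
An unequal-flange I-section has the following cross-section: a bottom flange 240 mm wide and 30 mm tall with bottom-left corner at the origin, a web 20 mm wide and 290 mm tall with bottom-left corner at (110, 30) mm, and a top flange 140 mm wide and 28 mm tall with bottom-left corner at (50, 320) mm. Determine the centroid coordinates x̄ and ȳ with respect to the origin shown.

x̄ = 120.00 mm, ȳ = 143.75 mm

Part | A | x̄ᵢ | ȳᵢ | A·x̄ᵢ | A·ȳᵢ
bottom flange | 7200.00 | 120.00 | 15.00 | 864000.00 | 108000.00
web | 5800.00 | 120.00 | 175.00 | 696000.00 | 1015000.00
top flange | 3920.00 | 120.00 | 334.00 | 470400.00 | 1309280.00
Σ | 16920.00 |  |  | 2030400.00 | 2432280.00
x̄ = 2030400.00 / 16920.00 = 120.00 mm
ȳ = 2432280.00 / 16920.00 = 143.75 mm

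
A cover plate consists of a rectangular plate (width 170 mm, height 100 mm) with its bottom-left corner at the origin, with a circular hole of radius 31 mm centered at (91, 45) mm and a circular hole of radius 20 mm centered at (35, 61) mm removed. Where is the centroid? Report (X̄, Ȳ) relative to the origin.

plate: A = 170 × 100 = 17000.00, centroid at (85.00, 50.00).
hole 1: A = −π·31² = -3019.07, centroid at (91.00, 45.00).
hole 2: A = −π·20² = -1256.64, centroid at (35.00, 61.00).
ΣA = 12724.29 mm², ΣAX̄ = 1126282.28 mm³, ΣAȲ = 637486.96 mm³.
X̄ = 1126282.28/12724.29 = 88.51 mm; Ȳ = 637486.96/12724.29 = 50.10 mm.

X̄ = 88.51 mm, Ȳ = 50.10 mm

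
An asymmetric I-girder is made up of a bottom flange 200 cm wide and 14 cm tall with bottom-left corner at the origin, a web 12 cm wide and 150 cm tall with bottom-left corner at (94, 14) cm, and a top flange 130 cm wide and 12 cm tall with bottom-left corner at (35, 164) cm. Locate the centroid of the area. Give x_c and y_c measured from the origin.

bottom flange: A = 200 × 14 = 2800.00, centroid at (100.00, 7.00).
web: A = 12 × 150 = 1800.00, centroid at (100.00, 89.00).
top flange: A = 130 × 12 = 1560.00, centroid at (100.00, 170.00).
ΣA = 6160.00 cm²
ΣAx_c = (2800.00)(100.00) + (1800.00)(100.00) + (1560.00)(100.00) = 616000.00 cm³
ΣAy_c = (2800.00)(7.00) + (1800.00)(89.00) + (1560.00)(170.00) = 445000.00 cm³
x_c = 616000.00 / 6160.00 = 100.00 cm
y_c = 445000.00 / 6160.00 = 72.24 cm

x_c = 100.00 cm, y_c = 72.24 cm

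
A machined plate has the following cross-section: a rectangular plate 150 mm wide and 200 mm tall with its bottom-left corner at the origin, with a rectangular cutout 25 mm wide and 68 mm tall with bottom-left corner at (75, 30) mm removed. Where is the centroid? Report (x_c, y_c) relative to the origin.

x_c = 74.25 mm, y_c = 102.16 mm

plate: A = 150 × 200 = 30000.00, centroid at (75.00, 100.00).
hole: A = −(25 × 68) = -1700.00, centroid at (87.50, 64.00).
ΣA = 28300.00 mm²
ΣAx_c = (30000.00)(75.00) + (-1700.00)(87.50) = 2101250.00 mm³
ΣAy_c = (30000.00)(100.00) + (-1700.00)(64.00) = 2891200.00 mm³
x_c = 2101250.00 / 28300.00 = 74.25 mm
y_c = 2891200.00 / 28300.00 = 102.16 mm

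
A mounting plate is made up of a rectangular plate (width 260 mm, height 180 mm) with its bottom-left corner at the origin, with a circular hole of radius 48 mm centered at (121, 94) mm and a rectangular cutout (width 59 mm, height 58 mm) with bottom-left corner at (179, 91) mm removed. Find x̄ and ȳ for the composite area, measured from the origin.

plate: A = 260 × 180 = 46800.00, centroid at (130.00, 90.00).
hole 1: A = −π·48² = -7238.23, centroid at (121.00, 94.00).
hole 2: A = −(59 × 58) = -3422.00, centroid at (208.50, 120.00).
ΣA = 36139.77 mm²
ΣAx̄ = (46800.00)(130.00) + (-7238.23)(121.00) + (-3422.00)(208.50) = 4494687.23 mm³
ΣAȳ = (46800.00)(90.00) + (-7238.23)(94.00) + (-3422.00)(120.00) = 3120966.43 mm³
x̄ = 4494687.23 / 36139.77 = 124.37 mm
ȳ = 3120966.43 / 36139.77 = 86.36 mm

x̄ = 124.37 mm, ȳ = 86.36 mm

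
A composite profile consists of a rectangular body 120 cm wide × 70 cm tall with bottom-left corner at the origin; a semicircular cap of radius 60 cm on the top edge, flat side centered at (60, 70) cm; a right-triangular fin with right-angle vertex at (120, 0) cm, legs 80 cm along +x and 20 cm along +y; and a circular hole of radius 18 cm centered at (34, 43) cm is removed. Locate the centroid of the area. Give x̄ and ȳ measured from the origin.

rectangular body: A = 120 × 70 = 8400.00, centroid at (60.00, 35.00).
semicircular top: A = ½π·60² = 5654.87, centroid at (60.00, 95.46).
triangular fin: A = ½·80·20 = 800.00, centroid at (146.67, 6.67).
hole: A = −π·18² = -1017.88, centroid at (34.00, 43.00).
ΣA = 13836.99 cm², ΣAx̄ = 926017.56 cm³, ΣAȳ = 795405.34 cm³.
x̄ = 926017.56/13836.99 = 66.92 cm; ȳ = 795405.34/13836.99 = 57.48 cm.

x̄ = 66.92 cm, ȳ = 57.48 cm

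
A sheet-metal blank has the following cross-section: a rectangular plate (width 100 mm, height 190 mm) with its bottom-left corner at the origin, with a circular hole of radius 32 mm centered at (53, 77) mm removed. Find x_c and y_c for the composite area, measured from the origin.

Part | A | x̄ᵢ | ȳᵢ | A·x̄ᵢ | A·ȳᵢ
plate | 19000.00 | 50.00 | 95.00 | 950000.00 | 1805000.00
hole | -3216.99 | 53.00 | 77.00 | -170500.52 | -247708.30
Σ | 15783.01 |  |  | 779499.48 | 1557291.70
x_c = 779499.48 / 15783.01 = 49.39 mm
y_c = 1557291.70 / 15783.01 = 98.67 mm

x_c = 49.39 mm, y_c = 98.67 mm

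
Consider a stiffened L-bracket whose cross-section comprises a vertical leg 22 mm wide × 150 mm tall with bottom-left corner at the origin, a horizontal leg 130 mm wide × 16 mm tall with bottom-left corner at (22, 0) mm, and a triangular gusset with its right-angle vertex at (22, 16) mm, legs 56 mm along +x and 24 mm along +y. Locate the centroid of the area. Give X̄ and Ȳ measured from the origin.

vertical leg: A = 22 × 150 = 3300.00, centroid at (11.00, 75.00).
horizontal leg: A = 130 × 16 = 2080.00, centroid at (87.00, 8.00).
gusset: A = ½·56·24 = 672.00, centroid at (40.67, 24.00).
ΣA = 6052.00 mm², ΣAX̄ = 244588.00 mm³, ΣAȲ = 280268.00 mm³.
X̄ = 244588.00/6052.00 = 40.41 mm; Ȳ = 280268.00/6052.00 = 46.31 mm.

X̄ = 40.41 mm, Ȳ = 46.31 mm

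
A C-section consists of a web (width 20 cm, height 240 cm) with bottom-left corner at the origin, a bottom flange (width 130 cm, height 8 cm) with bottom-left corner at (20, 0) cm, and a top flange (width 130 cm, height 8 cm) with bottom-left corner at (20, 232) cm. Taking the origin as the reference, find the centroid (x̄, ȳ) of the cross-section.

web: A = 20 × 240 = 4800.00, centroid at (10.00, 120.00).
bottom flange: A = 130 × 8 = 1040.00, centroid at (85.00, 4.00).
top flange: A = 130 × 8 = 1040.00, centroid at (85.00, 236.00).
ΣA = 6880.00 cm²
ΣAx̄ = (4800.00)(10.00) + (1040.00)(85.00) + (1040.00)(85.00) = 224800.00 cm³
ΣAȳ = (4800.00)(120.00) + (1040.00)(4.00) + (1040.00)(236.00) = 825600.00 cm³
x̄ = 224800.00 / 6880.00 = 32.67 cm
ȳ = 825600.00 / 6880.00 = 120.00 cm

x̄ = 32.67 cm, ȳ = 120.00 cm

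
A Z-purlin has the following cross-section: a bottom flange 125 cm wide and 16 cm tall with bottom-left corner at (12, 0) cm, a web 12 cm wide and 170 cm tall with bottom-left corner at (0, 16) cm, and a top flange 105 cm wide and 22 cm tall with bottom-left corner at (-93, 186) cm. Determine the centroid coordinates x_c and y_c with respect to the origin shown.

Part | A | x̄ᵢ | ȳᵢ | A·x̄ᵢ | A·ȳᵢ
bottom flange | 2000.00 | 74.50 | 8.00 | 149000.00 | 16000.00
web | 2040.00 | 6.00 | 101.00 | 12240.00 | 206040.00
top flange | 2310.00 | -40.50 | 197.00 | -93555.00 | 455070.00
Σ | 6350.00 |  |  | 67685.00 | 677110.00
x_c = 67685.00 / 6350.00 = 10.66 cm
y_c = 677110.00 / 6350.00 = 106.63 cm

x_c = 10.66 cm, y_c = 106.63 cm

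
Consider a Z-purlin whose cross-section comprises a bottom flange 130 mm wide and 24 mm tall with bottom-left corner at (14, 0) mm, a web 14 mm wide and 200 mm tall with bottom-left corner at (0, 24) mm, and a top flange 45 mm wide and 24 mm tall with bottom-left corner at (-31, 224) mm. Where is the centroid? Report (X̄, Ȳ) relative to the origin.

X̄ = 36.70 mm, Ȳ = 91.36 mm

Part | A | x̄ᵢ | ȳᵢ | A·x̄ᵢ | A·ȳᵢ
bottom flange | 3120.00 | 79.00 | 12.00 | 246480.00 | 37440.00
web | 2800.00 | 7.00 | 124.00 | 19600.00 | 347200.00
top flange | 1080.00 | -8.50 | 236.00 | -9180.00 | 254880.00
Σ | 7000.00 |  |  | 256900.00 | 639520.00
X̄ = 256900.00 / 7000.00 = 36.70 mm
Ȳ = 639520.00 / 7000.00 = 91.36 mm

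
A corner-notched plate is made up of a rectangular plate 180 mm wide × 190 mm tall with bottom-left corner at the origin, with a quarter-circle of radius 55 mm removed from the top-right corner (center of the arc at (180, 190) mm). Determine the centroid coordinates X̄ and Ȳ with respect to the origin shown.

X̄ = 85.02 mm, Ȳ = 89.65 mm

plate: A = 180 × 190 = 34200.00, centroid at (90.00, 95.00).
removed quarter-circle: A = −¼π·55² = -2375.83, centroid at (156.66, 166.66).
ΣA = 31824.17 mm², ΣAX̄ = 2705809.03 mm³, ΣAȲ = 2853050.74 mm³.
X̄ = 2705809.03/31824.17 = 85.02 mm; Ȳ = 2853050.74/31824.17 = 89.65 mm.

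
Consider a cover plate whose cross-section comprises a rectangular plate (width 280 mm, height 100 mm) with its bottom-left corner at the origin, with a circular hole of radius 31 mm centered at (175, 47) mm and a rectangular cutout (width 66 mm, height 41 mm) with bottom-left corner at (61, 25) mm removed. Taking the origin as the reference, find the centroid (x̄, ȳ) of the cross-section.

x̄ = 140.84 mm, ȳ = 50.95 mm

Part | A | x̄ᵢ | ȳᵢ | A·x̄ᵢ | A·ȳᵢ
plate | 28000.00 | 140.00 | 50.00 | 3920000.00 | 1400000.00
hole 1 | -3019.07 | 175.00 | 47.00 | -528337.34 | -141896.32
hole 2 | -2706.00 | 94.00 | 45.50 | -254364.00 | -123123.00
Σ | 22274.93 |  |  | 3137298.66 | 1134980.68
x̄ = 3137298.66 / 22274.93 = 140.84 mm
ȳ = 1134980.68 / 22274.93 = 50.95 mm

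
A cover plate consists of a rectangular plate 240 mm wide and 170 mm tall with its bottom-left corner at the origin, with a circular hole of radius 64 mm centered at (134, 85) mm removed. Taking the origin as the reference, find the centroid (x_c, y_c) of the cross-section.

x_c = 113.55 mm, y_c = 85.00 mm

plate: A = 240 × 170 = 40800.00, centroid at (120.00, 85.00).
hole: A = −π·64² = -12867.96, centroid at (134.00, 85.00).
ΣA = 27932.04 mm², ΣAx_c = 3171692.89 mm³, ΣAy_c = 2374223.10 mm³.
x_c = 3171692.89/27932.04 = 113.55 mm; y_c = 2374223.10/27932.04 = 85.00 mm.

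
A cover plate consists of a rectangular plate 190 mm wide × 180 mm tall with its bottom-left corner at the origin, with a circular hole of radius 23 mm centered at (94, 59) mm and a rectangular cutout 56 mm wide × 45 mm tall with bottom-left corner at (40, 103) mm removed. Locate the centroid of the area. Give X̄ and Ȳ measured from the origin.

X̄ = 97.32 mm, Ȳ = 88.74 mm

Part | A | x̄ᵢ | ȳᵢ | A·x̄ᵢ | A·ȳᵢ
plate | 34200.00 | 95.00 | 90.00 | 3249000.00 | 3078000.00
hole 1 | -1661.90 | 94.00 | 59.00 | -156218.84 | -98052.25
hole 2 | -2520.00 | 68.00 | 125.50 | -171360.00 | -316260.00
Σ | 30018.10 |  |  | 2921421.16 | 2663687.75
X̄ = 2921421.16 / 30018.10 = 97.32 mm
Ȳ = 2663687.75 / 30018.10 = 88.74 mm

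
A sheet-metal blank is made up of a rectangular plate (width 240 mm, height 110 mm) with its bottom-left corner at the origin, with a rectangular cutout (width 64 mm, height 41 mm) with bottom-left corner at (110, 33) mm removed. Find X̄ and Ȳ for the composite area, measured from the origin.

X̄ = 117.57 mm, Ȳ = 55.17 mm

Part | A | x̄ᵢ | ȳᵢ | A·x̄ᵢ | A·ȳᵢ
plate | 26400.00 | 120.00 | 55.00 | 3168000.00 | 1452000.00
hole | -2624.00 | 142.00 | 53.50 | -372608.00 | -140384.00
Σ | 23776.00 |  |  | 2795392.00 | 1311616.00
X̄ = 2795392.00 / 23776.00 = 117.57 mm
Ȳ = 1311616.00 / 23776.00 = 55.17 mm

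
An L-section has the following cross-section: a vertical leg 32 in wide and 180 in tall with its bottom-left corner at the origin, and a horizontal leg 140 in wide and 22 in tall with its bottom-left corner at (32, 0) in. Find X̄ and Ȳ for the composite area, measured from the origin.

Part | A | x̄ᵢ | ȳᵢ | A·x̄ᵢ | A·ȳᵢ
vertical leg | 5760.00 | 16.00 | 90.00 | 92160.00 | 518400.00
horizontal leg | 3080.00 | 102.00 | 11.00 | 314160.00 | 33880.00
Σ | 8840.00 |  |  | 406320.00 | 552280.00
X̄ = 406320.00 / 8840.00 = 45.96 in
Ȳ = 552280.00 / 8840.00 = 62.48 in

X̄ = 45.96 in, Ȳ = 62.48 in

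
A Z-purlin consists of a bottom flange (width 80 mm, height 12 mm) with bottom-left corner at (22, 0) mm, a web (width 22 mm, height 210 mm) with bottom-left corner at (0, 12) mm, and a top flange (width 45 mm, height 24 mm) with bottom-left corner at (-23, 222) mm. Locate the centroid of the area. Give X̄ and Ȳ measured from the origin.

X̄ = 16.49 mm, Ȳ = 119.97 mm

Part | A | x̄ᵢ | ȳᵢ | A·x̄ᵢ | A·ȳᵢ
bottom flange | 960.00 | 62.00 | 6.00 | 59520.00 | 5760.00
web | 4620.00 | 11.00 | 117.00 | 50820.00 | 540540.00
top flange | 1080.00 | -0.50 | 234.00 | -540.00 | 252720.00
Σ | 6660.00 |  |  | 109800.00 | 799020.00
X̄ = 109800.00 / 6660.00 = 16.49 mm
Ȳ = 799020.00 / 6660.00 = 119.97 mm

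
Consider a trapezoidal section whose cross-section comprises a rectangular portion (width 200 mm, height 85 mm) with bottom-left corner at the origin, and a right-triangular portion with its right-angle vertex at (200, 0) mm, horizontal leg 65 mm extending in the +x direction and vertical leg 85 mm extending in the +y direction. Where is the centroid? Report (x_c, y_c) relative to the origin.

x_c = 117.01 mm, y_c = 40.52 mm

Part | A | x̄ᵢ | ȳᵢ | A·x̄ᵢ | A·ȳᵢ
rectangular portion | 17000.00 | 100.00 | 42.50 | 1700000.00 | 722500.00
triangular portion | 2762.50 | 221.67 | 28.33 | 612354.17 | 78270.83
Σ | 19762.50 |  |  | 2312354.17 | 800770.83
x_c = 2312354.17 / 19762.50 = 117.01 mm
y_c = 800770.83 / 19762.50 = 40.52 mm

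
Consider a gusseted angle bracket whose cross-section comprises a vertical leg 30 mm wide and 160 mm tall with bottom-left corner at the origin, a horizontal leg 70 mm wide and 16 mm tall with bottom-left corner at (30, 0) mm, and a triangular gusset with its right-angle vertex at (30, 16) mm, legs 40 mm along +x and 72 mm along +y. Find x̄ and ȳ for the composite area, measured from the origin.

x̄ = 28.15 mm, ȳ = 61.22 mm

vertical leg: A = 30 × 160 = 4800.00, centroid at (15.00, 80.00).
horizontal leg: A = 70 × 16 = 1120.00, centroid at (65.00, 8.00).
gusset: A = ½·40·72 = 1440.00, centroid at (43.33, 40.00).
ΣA = 7360.00 mm², ΣAx̄ = 207200.00 mm³, ΣAȳ = 450560.00 mm³.
x̄ = 207200.00/7360.00 = 28.15 mm; ȳ = 450560.00/7360.00 = 61.22 mm.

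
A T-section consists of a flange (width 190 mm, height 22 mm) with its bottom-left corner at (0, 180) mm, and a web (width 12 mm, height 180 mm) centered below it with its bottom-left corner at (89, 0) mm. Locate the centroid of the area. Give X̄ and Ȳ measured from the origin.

X̄ = 95.00 mm, Ȳ = 156.59 mm

web: A = 12 × 180 = 2160.00, centroid at (95.00, 90.00).
flange: A = 190 × 22 = 4180.00, centroid at (95.00, 191.00).
ΣA = 6340.00 mm², ΣAX̄ = 602300.00 mm³, ΣAȲ = 992780.00 mm³.
X̄ = 602300.00/6340.00 = 95.00 mm; Ȳ = 992780.00/6340.00 = 156.59 mm.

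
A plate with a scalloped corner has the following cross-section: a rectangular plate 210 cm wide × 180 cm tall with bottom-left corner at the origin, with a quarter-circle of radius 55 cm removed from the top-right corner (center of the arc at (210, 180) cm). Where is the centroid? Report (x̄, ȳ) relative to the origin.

plate: A = 210 × 180 = 37800.00, centroid at (105.00, 90.00).
removed quarter-circle: A = −¼π·55² = -2375.83, centroid at (186.66, 156.66).
ΣA = 35424.17 cm², ΣAx̄ = 3525534.15 cm³, ΣAȳ = 3029809.03 cm³.
x̄ = 3525534.15/35424.17 = 99.52 cm; ȳ = 3029809.03/35424.17 = 85.53 cm.

x̄ = 99.52 cm, ȳ = 85.53 cm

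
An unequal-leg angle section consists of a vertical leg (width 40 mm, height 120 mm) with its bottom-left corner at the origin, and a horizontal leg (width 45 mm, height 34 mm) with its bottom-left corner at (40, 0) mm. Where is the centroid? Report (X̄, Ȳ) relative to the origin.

X̄ = 30.27 mm, Ȳ = 49.61 mm

Part | A | x̄ᵢ | ȳᵢ | A·x̄ᵢ | A·ȳᵢ
vertical leg | 4800.00 | 20.00 | 60.00 | 96000.00 | 288000.00
horizontal leg | 1530.00 | 62.50 | 17.00 | 95625.00 | 26010.00
Σ | 6330.00 |  |  | 191625.00 | 314010.00
X̄ = 191625.00 / 6330.00 = 30.27 mm
Ȳ = 314010.00 / 6330.00 = 49.61 mm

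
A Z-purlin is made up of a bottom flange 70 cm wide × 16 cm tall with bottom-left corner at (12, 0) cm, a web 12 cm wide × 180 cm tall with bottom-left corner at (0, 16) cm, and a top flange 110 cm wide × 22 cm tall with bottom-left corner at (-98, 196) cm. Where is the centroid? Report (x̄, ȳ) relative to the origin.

Part | A | x̄ᵢ | ȳᵢ | A·x̄ᵢ | A·ȳᵢ
bottom flange | 1120.00 | 47.00 | 8.00 | 52640.00 | 8960.00
web | 2160.00 | 6.00 | 106.00 | 12960.00 | 228960.00
top flange | 2420.00 | -43.00 | 207.00 | -104060.00 | 500940.00
Σ | 5700.00 |  |  | -38460.00 | 738860.00
x̄ = -38460.00 / 5700.00 = -6.75 cm
ȳ = 738860.00 / 5700.00 = 129.62 cm

x̄ = -6.75 cm, ȳ = 129.62 cm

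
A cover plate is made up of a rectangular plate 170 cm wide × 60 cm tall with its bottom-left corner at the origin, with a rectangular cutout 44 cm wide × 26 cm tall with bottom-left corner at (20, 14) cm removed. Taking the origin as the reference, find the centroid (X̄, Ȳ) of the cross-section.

X̄ = 90.43 cm, Ȳ = 30.38 cm

Part | A | x̄ᵢ | ȳᵢ | A·x̄ᵢ | A·ȳᵢ
plate | 10200.00 | 85.00 | 30.00 | 867000.00 | 306000.00
hole | -1144.00 | 42.00 | 27.00 | -48048.00 | -30888.00
Σ | 9056.00 |  |  | 818952.00 | 275112.00
X̄ = 818952.00 / 9056.00 = 90.43 cm
Ȳ = 275112.00 / 9056.00 = 30.38 cm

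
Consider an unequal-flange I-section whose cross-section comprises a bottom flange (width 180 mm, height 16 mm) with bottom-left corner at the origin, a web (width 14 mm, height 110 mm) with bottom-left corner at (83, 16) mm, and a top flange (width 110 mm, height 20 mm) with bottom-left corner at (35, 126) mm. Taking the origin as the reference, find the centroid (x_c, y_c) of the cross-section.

bottom flange: A = 180 × 16 = 2880.00, centroid at (90.00, 8.00).
web: A = 14 × 110 = 1540.00, centroid at (90.00, 71.00).
top flange: A = 110 × 20 = 2200.00, centroid at (90.00, 136.00).
ΣA = 6620.00 mm²
ΣAx_c = (2880.00)(90.00) + (1540.00)(90.00) + (2200.00)(90.00) = 595800.00 mm³
ΣAy_c = (2880.00)(8.00) + (1540.00)(71.00) + (2200.00)(136.00) = 431580.00 mm³
x_c = 595800.00 / 6620.00 = 90.00 mm
y_c = 431580.00 / 6620.00 = 65.19 mm

x_c = 90.00 mm, y_c = 65.19 mm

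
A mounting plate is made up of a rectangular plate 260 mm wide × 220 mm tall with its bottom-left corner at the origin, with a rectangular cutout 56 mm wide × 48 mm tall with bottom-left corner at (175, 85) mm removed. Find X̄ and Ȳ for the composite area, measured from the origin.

Part | A | x̄ᵢ | ȳᵢ | A·x̄ᵢ | A·ȳᵢ
plate | 57200.00 | 130.00 | 110.00 | 7436000.00 | 6292000.00
hole | -2688.00 | 203.00 | 109.00 | -545664.00 | -292992.00
Σ | 54512.00 |  |  | 6890336.00 | 5999008.00
X̄ = 6890336.00 / 54512.00 = 126.40 mm
Ȳ = 5999008.00 / 54512.00 = 110.05 mm

X̄ = 126.40 mm, Ȳ = 110.05 mm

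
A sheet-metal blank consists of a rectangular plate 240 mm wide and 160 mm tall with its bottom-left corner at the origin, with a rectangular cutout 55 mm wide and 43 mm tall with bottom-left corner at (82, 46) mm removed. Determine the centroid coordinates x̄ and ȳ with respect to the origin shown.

Part | A | x̄ᵢ | ȳᵢ | A·x̄ᵢ | A·ȳᵢ
plate | 38400.00 | 120.00 | 80.00 | 4608000.00 | 3072000.00
hole | -2365.00 | 109.50 | 67.50 | -258967.50 | -159637.50
Σ | 36035.00 |  |  | 4349032.50 | 2912362.50
x̄ = 4349032.50 / 36035.00 = 120.69 mm
ȳ = 2912362.50 / 36035.00 = 80.82 mm

x̄ = 120.69 mm, ȳ = 80.82 mm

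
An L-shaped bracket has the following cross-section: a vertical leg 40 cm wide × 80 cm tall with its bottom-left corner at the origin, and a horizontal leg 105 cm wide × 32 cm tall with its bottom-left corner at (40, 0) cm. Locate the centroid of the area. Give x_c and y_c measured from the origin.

x_c = 57.13 cm, y_c = 27.71 cm

Part | A | x̄ᵢ | ȳᵢ | A·x̄ᵢ | A·ȳᵢ
vertical leg | 3200.00 | 20.00 | 40.00 | 64000.00 | 128000.00
horizontal leg | 3360.00 | 92.50 | 16.00 | 310800.00 | 53760.00
Σ | 6560.00 |  |  | 374800.00 | 181760.00
x_c = 374800.00 / 6560.00 = 57.13 cm
y_c = 181760.00 / 6560.00 = 27.71 cm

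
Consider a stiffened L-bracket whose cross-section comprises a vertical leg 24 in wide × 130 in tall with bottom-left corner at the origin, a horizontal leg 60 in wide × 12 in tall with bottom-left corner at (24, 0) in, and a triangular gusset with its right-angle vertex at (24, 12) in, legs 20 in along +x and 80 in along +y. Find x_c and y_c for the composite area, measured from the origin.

x_c = 21.74 in, y_c = 51.30 in

vertical leg: A = 24 × 130 = 3120.00, centroid at (12.00, 65.00).
horizontal leg: A = 60 × 12 = 720.00, centroid at (54.00, 6.00).
gusset: A = ½·20·80 = 800.00, centroid at (30.67, 38.67).
ΣA = 4640.00 in²
ΣAx_c = (3120.00)(12.00) + (720.00)(54.00) + (800.00)(30.67) = 100853.33 in³
ΣAy_c = (3120.00)(65.00) + (720.00)(6.00) + (800.00)(38.67) = 238053.33 in³
x_c = 100853.33 / 4640.00 = 21.74 in
y_c = 238053.33 / 4640.00 = 51.30 in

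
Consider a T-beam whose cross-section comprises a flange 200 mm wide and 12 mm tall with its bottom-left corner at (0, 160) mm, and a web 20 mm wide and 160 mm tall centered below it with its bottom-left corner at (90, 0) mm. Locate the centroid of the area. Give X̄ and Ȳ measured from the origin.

X̄ = 100.00 mm, Ȳ = 116.86 mm

web: A = 20 × 160 = 3200.00, centroid at (100.00, 80.00).
flange: A = 200 × 12 = 2400.00, centroid at (100.00, 166.00).
ΣA = 5600.00 mm²
ΣAX̄ = (3200.00)(100.00) + (2400.00)(100.00) = 560000.00 mm³
ΣAȲ = (3200.00)(80.00) + (2400.00)(166.00) = 654400.00 mm³
X̄ = 560000.00 / 5600.00 = 100.00 mm
Ȳ = 654400.00 / 5600.00 = 116.86 mm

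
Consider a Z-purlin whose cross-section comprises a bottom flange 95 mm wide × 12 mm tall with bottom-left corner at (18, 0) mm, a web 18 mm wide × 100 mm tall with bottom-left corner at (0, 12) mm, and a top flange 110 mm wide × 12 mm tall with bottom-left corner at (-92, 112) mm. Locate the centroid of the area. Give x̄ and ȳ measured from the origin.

x̄ = 9.87 mm, ȳ = 64.37 mm

bottom flange: A = 95 × 12 = 1140.00, centroid at (65.50, 6.00).
web: A = 18 × 100 = 1800.00, centroid at (9.00, 62.00).
top flange: A = 110 × 12 = 1320.00, centroid at (-37.00, 118.00).
ΣA = 4260.00 mm²
ΣAx̄ = (1140.00)(65.50) + (1800.00)(9.00) + (1320.00)(-37.00) = 42030.00 mm³
ΣAȳ = (1140.00)(6.00) + (1800.00)(62.00) + (1320.00)(118.00) = 274200.00 mm³
x̄ = 42030.00 / 4260.00 = 9.87 mm
ȳ = 274200.00 / 4260.00 = 64.37 mm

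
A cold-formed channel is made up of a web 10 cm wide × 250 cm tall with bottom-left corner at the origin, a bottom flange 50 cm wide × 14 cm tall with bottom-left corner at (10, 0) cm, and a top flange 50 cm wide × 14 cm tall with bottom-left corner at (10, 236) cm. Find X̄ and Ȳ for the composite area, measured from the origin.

web: A = 10 × 250 = 2500.00, centroid at (5.00, 125.00).
bottom flange: A = 50 × 14 = 700.00, centroid at (35.00, 7.00).
top flange: A = 50 × 14 = 700.00, centroid at (35.00, 243.00).
ΣA = 3900.00 cm²
ΣAX̄ = (2500.00)(5.00) + (700.00)(35.00) + (700.00)(35.00) = 61500.00 cm³
ΣAȲ = (2500.00)(125.00) + (700.00)(7.00) + (700.00)(243.00) = 487500.00 cm³
X̄ = 61500.00 / 3900.00 = 15.77 cm
Ȳ = 487500.00 / 3900.00 = 125.00 cm

X̄ = 15.77 cm, Ȳ = 125.00 cm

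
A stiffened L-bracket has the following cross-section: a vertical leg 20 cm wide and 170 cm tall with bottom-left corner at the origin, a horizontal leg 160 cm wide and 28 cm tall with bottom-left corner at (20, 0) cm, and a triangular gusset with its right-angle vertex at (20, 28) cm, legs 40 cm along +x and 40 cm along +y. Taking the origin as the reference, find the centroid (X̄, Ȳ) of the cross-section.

vertical leg: A = 20 × 170 = 3400.00, centroid at (10.00, 85.00).
horizontal leg: A = 160 × 28 = 4480.00, centroid at (100.00, 14.00).
gusset: A = ½·40·40 = 800.00, centroid at (33.33, 41.33).
ΣA = 8680.00 cm²
ΣAX̄ = (3400.00)(10.00) + (4480.00)(100.00) + (800.00)(33.33) = 508666.67 cm³
ΣAȲ = (3400.00)(85.00) + (4480.00)(14.00) + (800.00)(41.33) = 384786.67 cm³
X̄ = 508666.67 / 8680.00 = 58.60 cm
Ȳ = 384786.67 / 8680.00 = 44.33 cm

X̄ = 58.60 cm, Ȳ = 44.33 cm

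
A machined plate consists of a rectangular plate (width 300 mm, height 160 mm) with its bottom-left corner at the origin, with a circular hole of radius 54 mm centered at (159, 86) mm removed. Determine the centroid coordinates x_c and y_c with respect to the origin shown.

x_c = 147.88 mm, y_c = 78.58 mm

Part | A | x̄ᵢ | ȳᵢ | A·x̄ᵢ | A·ȳᵢ
plate | 48000.00 | 150.00 | 80.00 | 7200000.00 | 3840000.00
hole | -9160.88 | 159.00 | 86.00 | -1456580.58 | -787836.04
Σ | 38839.12 |  |  | 5743419.42 | 3052163.96
x_c = 5743419.42 / 38839.12 = 147.88 mm
y_c = 3052163.96 / 38839.12 = 78.58 mm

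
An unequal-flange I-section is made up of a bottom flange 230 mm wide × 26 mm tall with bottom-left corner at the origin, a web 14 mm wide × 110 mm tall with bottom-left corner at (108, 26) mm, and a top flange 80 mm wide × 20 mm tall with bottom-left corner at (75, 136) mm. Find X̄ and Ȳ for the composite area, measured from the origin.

X̄ = 115.00 mm, Ȳ = 47.82 mm

Part | A | x̄ᵢ | ȳᵢ | A·x̄ᵢ | A·ȳᵢ
bottom flange | 5980.00 | 115.00 | 13.00 | 687700.00 | 77740.00
web | 1540.00 | 115.00 | 81.00 | 177100.00 | 124740.00
top flange | 1600.00 | 115.00 | 146.00 | 184000.00 | 233600.00
Σ | 9120.00 |  |  | 1048800.00 | 436080.00
X̄ = 1048800.00 / 9120.00 = 115.00 mm
Ȳ = 436080.00 / 9120.00 = 47.82 mm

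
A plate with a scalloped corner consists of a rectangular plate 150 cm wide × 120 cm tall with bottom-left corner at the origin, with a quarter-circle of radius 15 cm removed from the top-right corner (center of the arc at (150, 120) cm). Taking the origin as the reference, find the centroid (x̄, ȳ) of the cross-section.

x̄ = 74.32 cm, ȳ = 59.47 cm

plate: A = 150 × 120 = 18000.00, centroid at (75.00, 60.00).
removed quarter-circle: A = −¼π·15² = -176.71, centroid at (143.63, 113.63).
ΣA = 17823.29 cm²
ΣAx̄ = (18000.00)(75.00) + (-176.71)(143.63) = 1324617.81 cm³
ΣAȳ = (18000.00)(60.00) + (-176.71)(113.63) = 1059919.25 cm³
x̄ = 1324617.81 / 17823.29 = 74.32 cm
ȳ = 1059919.25 / 17823.29 = 59.47 cm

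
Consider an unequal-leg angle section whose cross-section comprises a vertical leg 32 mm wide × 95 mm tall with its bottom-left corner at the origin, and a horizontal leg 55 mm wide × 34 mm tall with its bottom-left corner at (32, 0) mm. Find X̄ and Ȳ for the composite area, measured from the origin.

X̄ = 32.57 mm, Ȳ = 35.88 mm

vertical leg: A = 32 × 95 = 3040.00, centroid at (16.00, 47.50).
horizontal leg: A = 55 × 34 = 1870.00, centroid at (59.50, 17.00).
ΣA = 4910.00 mm²
ΣAX̄ = (3040.00)(16.00) + (1870.00)(59.50) = 159905.00 mm³
ΣAȲ = (3040.00)(47.50) + (1870.00)(17.00) = 176190.00 mm³
X̄ = 159905.00 / 4910.00 = 32.57 mm
Ȳ = 176190.00 / 4910.00 = 35.88 mm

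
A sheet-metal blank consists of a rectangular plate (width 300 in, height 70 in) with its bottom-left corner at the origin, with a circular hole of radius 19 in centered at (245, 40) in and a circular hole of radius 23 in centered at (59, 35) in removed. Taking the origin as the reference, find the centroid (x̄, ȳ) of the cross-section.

x̄ = 152.39 in, ȳ = 34.69 in

plate: A = 300 × 70 = 21000.00, centroid at (150.00, 35.00).
hole 1: A = −π·19² = -1134.11, centroid at (245.00, 40.00).
hole 2: A = −π·23² = -1661.90, centroid at (59.00, 35.00).
ΣA = 18203.98 in², ΣAx̄ = 2774089.59 in³, ΣAȳ = 631468.81 in³.
x̄ = 2774089.59/18203.98 = 152.39 in; ȳ = 631468.81/18203.98 = 34.69 in.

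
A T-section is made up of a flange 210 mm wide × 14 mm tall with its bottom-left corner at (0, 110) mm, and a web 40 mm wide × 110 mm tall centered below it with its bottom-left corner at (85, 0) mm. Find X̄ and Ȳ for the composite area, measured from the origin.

web: A = 40 × 110 = 4400.00, centroid at (105.00, 55.00).
flange: A = 210 × 14 = 2940.00, centroid at (105.00, 117.00).
ΣA = 7340.00 mm²
ΣAX̄ = (4400.00)(105.00) + (2940.00)(105.00) = 770700.00 mm³
ΣAȲ = (4400.00)(55.00) + (2940.00)(117.00) = 585980.00 mm³
X̄ = 770700.00 / 7340.00 = 105.00 mm
Ȳ = 585980.00 / 7340.00 = 79.83 mm

X̄ = 105.00 mm, Ȳ = 79.83 mm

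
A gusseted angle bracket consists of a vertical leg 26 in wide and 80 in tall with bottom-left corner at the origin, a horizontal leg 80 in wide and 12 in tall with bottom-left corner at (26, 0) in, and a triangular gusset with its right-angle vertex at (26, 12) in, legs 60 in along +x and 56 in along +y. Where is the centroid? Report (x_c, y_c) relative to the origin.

x_c = 35.53 in, y_c = 29.76 in

Part | A | x̄ᵢ | ȳᵢ | A·x̄ᵢ | A·ȳᵢ
vertical leg | 2080.00 | 13.00 | 40.00 | 27040.00 | 83200.00
horizontal leg | 960.00 | 66.00 | 6.00 | 63360.00 | 5760.00
gusset | 1680.00 | 46.00 | 30.67 | 77280.00 | 51520.00
Σ | 4720.00 |  |  | 167680.00 | 140480.00
x_c = 167680.00 / 4720.00 = 35.53 in
y_c = 140480.00 / 4720.00 = 29.76 in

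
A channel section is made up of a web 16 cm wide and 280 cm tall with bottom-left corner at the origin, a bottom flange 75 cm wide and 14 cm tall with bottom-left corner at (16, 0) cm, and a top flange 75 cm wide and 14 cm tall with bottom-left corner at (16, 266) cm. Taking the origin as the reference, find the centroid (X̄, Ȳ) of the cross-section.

Part | A | x̄ᵢ | ȳᵢ | A·x̄ᵢ | A·ȳᵢ
web | 4480.00 | 8.00 | 140.00 | 35840.00 | 627200.00
bottom flange | 1050.00 | 53.50 | 7.00 | 56175.00 | 7350.00
top flange | 1050.00 | 53.50 | 273.00 | 56175.00 | 286650.00
Σ | 6580.00 |  |  | 148190.00 | 921200.00
X̄ = 148190.00 / 6580.00 = 22.52 cm
Ȳ = 921200.00 / 6580.00 = 140.00 cm

X̄ = 22.52 cm, Ȳ = 140.00 cm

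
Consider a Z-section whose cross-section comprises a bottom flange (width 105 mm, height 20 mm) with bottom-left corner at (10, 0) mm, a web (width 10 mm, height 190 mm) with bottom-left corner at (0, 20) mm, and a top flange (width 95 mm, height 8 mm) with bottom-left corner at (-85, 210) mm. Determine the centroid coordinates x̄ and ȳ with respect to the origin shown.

bottom flange: A = 105 × 20 = 2100.00, centroid at (62.50, 10.00).
web: A = 10 × 190 = 1900.00, centroid at (5.00, 115.00).
top flange: A = 95 × 8 = 760.00, centroid at (-37.50, 214.00).
ΣA = 4760.00 mm²
ΣAx̄ = (2100.00)(62.50) + (1900.00)(5.00) + (760.00)(-37.50) = 112250.00 mm³
ΣAȳ = (2100.00)(10.00) + (1900.00)(115.00) + (760.00)(214.00) = 402140.00 mm³
x̄ = 112250.00 / 4760.00 = 23.58 mm
ȳ = 402140.00 / 4760.00 = 84.48 mm

x̄ = 23.58 mm, ȳ = 84.48 mm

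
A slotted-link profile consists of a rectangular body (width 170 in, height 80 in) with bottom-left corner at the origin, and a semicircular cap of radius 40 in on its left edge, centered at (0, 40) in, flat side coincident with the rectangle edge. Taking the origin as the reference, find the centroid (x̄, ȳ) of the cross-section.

x̄ = 69.09 in, ȳ = 40.00 in

Part | A | x̄ᵢ | ȳᵢ | A·x̄ᵢ | A·ȳᵢ
rectangular body | 13600.00 | 85.00 | 40.00 | 1156000.00 | 544000.00
semicircular end | 2513.27 | -16.98 | 40.00 | -42666.67 | 100530.96
Σ | 16113.27 |  |  | 1113333.33 | 644530.96
x̄ = 1113333.33 / 16113.27 = 69.09 in
ȳ = 644530.96 / 16113.27 = 40.00 in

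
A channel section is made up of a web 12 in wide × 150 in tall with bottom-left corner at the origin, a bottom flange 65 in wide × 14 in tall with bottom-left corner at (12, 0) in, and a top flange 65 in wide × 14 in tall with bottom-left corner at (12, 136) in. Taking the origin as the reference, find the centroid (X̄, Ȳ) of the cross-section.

Part | A | x̄ᵢ | ȳᵢ | A·x̄ᵢ | A·ȳᵢ
web | 1800.00 | 6.00 | 75.00 | 10800.00 | 135000.00
bottom flange | 910.00 | 44.50 | 7.00 | 40495.00 | 6370.00
top flange | 910.00 | 44.50 | 143.00 | 40495.00 | 130130.00
Σ | 3620.00 |  |  | 91790.00 | 271500.00
X̄ = 91790.00 / 3620.00 = 25.36 in
Ȳ = 271500.00 / 3620.00 = 75.00 in

X̄ = 25.36 in, Ȳ = 75.00 in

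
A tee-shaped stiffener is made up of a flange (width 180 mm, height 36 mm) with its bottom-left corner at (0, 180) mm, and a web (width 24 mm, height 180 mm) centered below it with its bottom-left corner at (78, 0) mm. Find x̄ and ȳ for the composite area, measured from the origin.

x̄ = 90.00 mm, ȳ = 154.80 mm

Part | A | x̄ᵢ | ȳᵢ | A·x̄ᵢ | A·ȳᵢ
web | 4320.00 | 90.00 | 90.00 | 388800.00 | 388800.00
flange | 6480.00 | 90.00 | 198.00 | 583200.00 | 1283040.00
Σ | 10800.00 |  |  | 972000.00 | 1671840.00
x̄ = 972000.00 / 10800.00 = 90.00 mm
ȳ = 1671840.00 / 10800.00 = 154.80 mm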